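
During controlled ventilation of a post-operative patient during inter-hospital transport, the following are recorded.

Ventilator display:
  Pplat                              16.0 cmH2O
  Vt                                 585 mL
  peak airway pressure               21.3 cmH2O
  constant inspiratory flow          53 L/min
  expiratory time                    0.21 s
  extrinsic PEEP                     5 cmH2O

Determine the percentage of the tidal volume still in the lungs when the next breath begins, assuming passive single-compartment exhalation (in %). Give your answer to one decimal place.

51.8

Flow: 53 L/min ÷ 60 = 0.8833 L/s.
R = (PIP − Pplat)/V̇ = (21.3 − 16.0) / 0.8833 = 5.3/0.8833 = 6.0 cmH2O·s/L.
C = Vt/(Pplat − PEEP) = 585.0 / (16.0 − 5) = 585.0/11.0 = 53.182 mL/cmH2O.
τ = R × C = 6.0 × 0.05318 L/cmH2O = 0.3191 s.
Fraction remaining at end-expiration = e^(−Te/τ) = e^(−0.21/0.3191) = 0.5178 → 51.78%.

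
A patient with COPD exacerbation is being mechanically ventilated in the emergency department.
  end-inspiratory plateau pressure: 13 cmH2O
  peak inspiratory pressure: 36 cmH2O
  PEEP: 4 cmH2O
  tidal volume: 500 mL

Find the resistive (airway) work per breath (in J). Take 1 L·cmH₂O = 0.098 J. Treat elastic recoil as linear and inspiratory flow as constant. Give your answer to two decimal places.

1.13

With constant inspiratory flow the resistive pressure is constant at PIP − Pplat = 36 − 13 = 23.0 cmH2O, so resistive work = 23.0 × 0.500 = 11.5 L·cmH2O.
× 0.098 J/(L·cmH2O) → 1.127 J.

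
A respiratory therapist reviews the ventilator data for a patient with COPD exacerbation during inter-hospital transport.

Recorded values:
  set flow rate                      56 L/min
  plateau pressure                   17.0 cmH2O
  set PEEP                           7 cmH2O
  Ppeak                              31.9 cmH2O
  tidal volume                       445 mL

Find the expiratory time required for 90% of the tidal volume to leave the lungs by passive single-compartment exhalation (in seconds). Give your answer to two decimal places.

Flow: 56 L/min ÷ 60 = 0.9333 L/s.
R = (PIP − Pplat)/V̇ = (31.9 − 17.0) / 0.9333 = 14.9/0.9333 = 15.965 cmH2O·s/L.
C = Vt/(Pplat − PEEP) = 445.0 / (17.0 − 7) = 445.0/10.0 = 44.5 mL/cmH2O.
τ = R × C = 15.965 × 0.0445 L/cmH2O = 0.7104 s.
t = −τ·ln(1 − 0.90) = −0.7104·ln(0.1) = 1.636 s.

1.64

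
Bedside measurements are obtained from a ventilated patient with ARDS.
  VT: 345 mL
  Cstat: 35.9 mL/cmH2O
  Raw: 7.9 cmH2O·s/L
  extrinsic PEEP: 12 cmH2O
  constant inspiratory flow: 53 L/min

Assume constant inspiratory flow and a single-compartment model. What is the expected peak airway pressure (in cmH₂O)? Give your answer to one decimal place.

28.6

Flow: 53 L/min ÷ 60 = 0.8833 L/s.
Equation of motion (constant flow): PIP = Vt/C + R·V̇ + PEEP.
PIP = 345/35.9 + 7.9×0.8833 + 12 = 9.61 + 6.978 + 12 = 28.588 cmH2O.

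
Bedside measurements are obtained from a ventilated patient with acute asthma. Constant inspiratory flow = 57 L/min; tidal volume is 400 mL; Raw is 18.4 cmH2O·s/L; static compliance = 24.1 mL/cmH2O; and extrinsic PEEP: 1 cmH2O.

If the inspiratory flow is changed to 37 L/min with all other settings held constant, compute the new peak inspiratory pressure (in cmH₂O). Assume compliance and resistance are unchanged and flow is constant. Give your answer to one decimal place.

Flow: 57 L/min ÷ 60 = 0.95 L/s.
New flow: 37 L/min ÷ 60 = 0.6167 L/s.
PIP = Vt/C + R·V̇ + PEEP (constant-flow equation of motion).
Only the resistive term changes: ΔPIP = R × ΔV̇ = 18.4 × (0.6167 − 0.95) = 18.4 × -0.3333 = -6.133 cmH2O.
Original PIP = 400/24.1 + 18.4×0.95 + 1 = 35.078 cmH2O; new PIP = 35.078 + (-6.133) = 28.945 cmH2O.

28.9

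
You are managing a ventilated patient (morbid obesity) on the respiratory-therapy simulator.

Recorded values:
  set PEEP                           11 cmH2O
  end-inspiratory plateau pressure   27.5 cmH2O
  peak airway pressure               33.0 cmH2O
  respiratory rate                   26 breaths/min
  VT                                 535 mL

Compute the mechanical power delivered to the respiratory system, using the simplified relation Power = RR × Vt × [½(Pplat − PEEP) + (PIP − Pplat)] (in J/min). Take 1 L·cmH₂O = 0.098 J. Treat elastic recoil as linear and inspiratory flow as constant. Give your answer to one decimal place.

Per-breath work = Vt × [½(Pplat−PEEP) + (PIP−Pplat)] = 0.535 × [0.5×16.5 + 5.5] = 0.535 × 13.75 = 7.356 L·cmH2O.
Power = 26 × 7.356 = 191.26 L·cmH2O/min.
× 0.098 J/(L·cmH2O) → 18.743 J/min.

18.7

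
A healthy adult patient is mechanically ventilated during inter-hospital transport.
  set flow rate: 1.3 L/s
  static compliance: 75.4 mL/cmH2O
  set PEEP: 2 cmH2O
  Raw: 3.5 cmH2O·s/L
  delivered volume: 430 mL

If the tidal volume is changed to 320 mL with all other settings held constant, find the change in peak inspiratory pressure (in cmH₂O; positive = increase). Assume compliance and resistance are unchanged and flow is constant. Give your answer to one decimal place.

PIP = Vt/C + R·V̇ + PEEP (constant-flow equation of motion).
Only the elastic term changes: ΔPIP = ΔVt / C = (320 − 430) / 75.4 = -1.459 cmH2O.

-1.5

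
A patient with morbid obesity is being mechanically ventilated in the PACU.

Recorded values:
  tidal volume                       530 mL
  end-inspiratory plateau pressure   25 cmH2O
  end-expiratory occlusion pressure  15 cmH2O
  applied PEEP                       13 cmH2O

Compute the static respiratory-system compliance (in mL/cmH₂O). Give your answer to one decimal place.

53.0

End-expiratory occlusion gives total PEEP = 15 cmH2O (intrinsic PEEP = 15 − 13 = 2). Use total PEEP for the elastic gradient.
Cstat = Vt / (Pplat − PEEPtotal) = 530 / (25 − 15) = 530 / 10.0 = 53.0 mL/cmH2O.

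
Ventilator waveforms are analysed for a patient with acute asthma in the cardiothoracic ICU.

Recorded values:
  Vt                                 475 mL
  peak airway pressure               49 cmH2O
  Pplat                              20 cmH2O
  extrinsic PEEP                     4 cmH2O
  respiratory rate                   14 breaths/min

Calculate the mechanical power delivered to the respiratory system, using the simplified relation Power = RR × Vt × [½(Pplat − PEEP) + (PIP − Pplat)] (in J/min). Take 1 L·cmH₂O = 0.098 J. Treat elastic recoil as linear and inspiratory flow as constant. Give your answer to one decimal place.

Per-breath work = Vt × [½(Pplat−PEEP) + (PIP−Pplat)] = 0.475 × [0.5×16.0 + 29.0] = 0.475 × 37.0 = 17.575 L·cmH2O.
Power = 14 × 17.575 = 246.05 L·cmH2O/min.
× 0.098 J/(L·cmH2O) → 24.113 J/min.

24.1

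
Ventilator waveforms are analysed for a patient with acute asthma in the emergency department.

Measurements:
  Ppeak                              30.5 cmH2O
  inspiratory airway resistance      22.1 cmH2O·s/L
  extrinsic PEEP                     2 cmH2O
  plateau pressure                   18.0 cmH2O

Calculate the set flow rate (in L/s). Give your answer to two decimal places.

flow = (PIP − Pplat) / Raw = 12.5 / 22.1 = 0.5656 L/s.

0.57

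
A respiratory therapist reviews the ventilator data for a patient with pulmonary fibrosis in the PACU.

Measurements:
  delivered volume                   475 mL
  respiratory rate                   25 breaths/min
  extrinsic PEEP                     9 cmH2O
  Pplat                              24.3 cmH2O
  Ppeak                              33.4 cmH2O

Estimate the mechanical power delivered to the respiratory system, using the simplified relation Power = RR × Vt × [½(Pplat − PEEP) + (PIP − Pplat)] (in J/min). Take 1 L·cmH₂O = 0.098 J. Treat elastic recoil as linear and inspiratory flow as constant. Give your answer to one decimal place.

Per-breath work = Vt × [½(Pplat−PEEP) + (PIP−Pplat)] = 0.475 × [0.5×15.3 + 9.1] = 0.475 × 16.75 = 7.956 L·cmH2O.
Power = 25 × 7.956 = 198.9 L·cmH2O/min.
× 0.098 J/(L·cmH2O) → 19.492 J/min.

19.5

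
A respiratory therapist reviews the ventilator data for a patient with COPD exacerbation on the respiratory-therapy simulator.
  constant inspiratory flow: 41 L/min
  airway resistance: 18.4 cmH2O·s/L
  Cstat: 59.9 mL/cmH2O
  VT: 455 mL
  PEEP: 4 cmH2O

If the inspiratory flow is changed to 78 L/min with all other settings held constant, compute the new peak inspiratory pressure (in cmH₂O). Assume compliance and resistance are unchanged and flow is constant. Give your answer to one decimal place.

Flow: 41 L/min ÷ 60 = 0.6833 L/s.
New flow: 78 L/min ÷ 60 = 1.3 L/s.
PIP = Vt/C + R·V̇ + PEEP (constant-flow equation of motion).
Only the resistive term changes: ΔPIP = R × ΔV̇ = 18.4 × (1.3 − 0.6833) = 18.4 × 0.6167 = 11.347 cmH2O.
Original PIP = 455/59.9 + 18.4×0.6833 + 4 = 24.169 cmH2O; new PIP = 24.169 + (11.347) = 35.516 cmH2O.

35.5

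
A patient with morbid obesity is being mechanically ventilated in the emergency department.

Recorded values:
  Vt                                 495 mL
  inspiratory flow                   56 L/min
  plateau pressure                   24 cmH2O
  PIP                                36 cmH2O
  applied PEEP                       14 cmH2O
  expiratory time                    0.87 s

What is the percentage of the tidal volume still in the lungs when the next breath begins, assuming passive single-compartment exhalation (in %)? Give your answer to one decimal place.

25.5

Flow: 56 L/min ÷ 60 = 0.9333 L/s.
R = (PIP − Pplat)/V̇ = (36 − 24) / 0.9333 = 12.0/0.9333 = 12.858 cmH2O·s/L.
C = Vt/(Pplat − PEEP) = 495.0 / (24 − 14) = 495.0/10.0 = 49.5 mL/cmH2O.
τ = R × C = 12.858 × 0.0495 L/cmH2O = 0.6365 s.
Fraction remaining at end-expiration = e^(−Te/τ) = e^(−0.87/0.6365) = 0.2549 → 25.49%.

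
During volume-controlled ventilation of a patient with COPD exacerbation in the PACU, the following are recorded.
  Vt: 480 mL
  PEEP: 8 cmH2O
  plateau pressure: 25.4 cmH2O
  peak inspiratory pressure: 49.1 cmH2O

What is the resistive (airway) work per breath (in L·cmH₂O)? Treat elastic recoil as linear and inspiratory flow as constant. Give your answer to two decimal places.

11.38

With constant inspiratory flow the resistive pressure is constant at PIP − Pplat = 49.1 − 25.4 = 23.7 cmH2O, so resistive work = 23.7 × 0.480 = 11.376 L·cmH2O.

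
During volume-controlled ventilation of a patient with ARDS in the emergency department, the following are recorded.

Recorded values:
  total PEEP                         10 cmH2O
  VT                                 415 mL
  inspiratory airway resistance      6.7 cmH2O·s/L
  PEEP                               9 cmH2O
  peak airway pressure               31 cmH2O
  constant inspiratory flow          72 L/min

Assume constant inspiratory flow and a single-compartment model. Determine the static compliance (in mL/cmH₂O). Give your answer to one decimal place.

32.0

Flow: 72 L/min ÷ 60 = 1.2 L/s.
Total PEEP = 10 cmH2O (set 9 + intrinsic 1); this is the baseline alveolar pressure.
Equation of motion (constant flow): PIP = Vt/C + R·V̇ + PEEP.
Vt/C = PIP − R·V̇ − PEEP = 31 − 6.7×1.2 − 10 = 31 − 8.04 − 10 = 12.96 cmH2O.
C = Vt / 12.96 = 415 / 12.96 = 32.022 mL/cmH2O.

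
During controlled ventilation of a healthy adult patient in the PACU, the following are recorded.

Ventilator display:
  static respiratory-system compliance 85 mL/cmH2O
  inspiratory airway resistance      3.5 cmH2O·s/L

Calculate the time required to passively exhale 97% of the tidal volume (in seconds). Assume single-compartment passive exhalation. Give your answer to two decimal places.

τ = R × C = 3.5 × 85 mL/cmH2O = 3.5 × 0.085 L/cmH2O = 0.2975 s.
Exhaled fraction f = 1 − e^(−t/τ) → t = −τ·ln(1 − f) = −0.2975·ln(0.03) = 1.043 s.

1.04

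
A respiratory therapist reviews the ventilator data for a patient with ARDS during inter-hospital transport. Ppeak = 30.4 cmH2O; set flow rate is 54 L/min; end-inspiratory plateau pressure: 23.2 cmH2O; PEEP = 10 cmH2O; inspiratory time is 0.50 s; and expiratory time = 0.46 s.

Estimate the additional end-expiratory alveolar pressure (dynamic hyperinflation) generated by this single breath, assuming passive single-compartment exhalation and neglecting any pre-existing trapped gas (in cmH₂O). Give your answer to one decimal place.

2.4

Flow: 54 L/min ÷ 60 = 0.9 L/s.
Vt = flow × Ti = 0.9 L/s × 0.50 s × 1000 mL/L = 450.0 mL.
R = (PIP − Pplat)/V̇ = (30.4 − 23.2) / 0.9 = 7.2/0.9 = 8.0 cmH2O·s/L.
C = Vt/(Pplat − PEEP) = 450.0 / (23.2 − 10) = 450.0/13.2 = 34.091 mL/cmH2O.
τ = R × C = 8.0 × 0.03409 L/cmH2O = 0.2727 s.
Fraction remaining = e^(−Te/τ) = e^(−0.46/0.2727) = 0.1851; trapped volume = 450.0 × 0.1851 = 83.295 mL.
Additional alveolar pressure from trapping ≈ V_trapped / C = 83.295 / 34.091 = 2.443 cmH2O.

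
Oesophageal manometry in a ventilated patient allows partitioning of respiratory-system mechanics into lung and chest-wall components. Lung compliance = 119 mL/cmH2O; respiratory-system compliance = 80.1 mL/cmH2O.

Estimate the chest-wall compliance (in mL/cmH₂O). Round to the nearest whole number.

1/Ccw = 1/Crs − 1/CL.
1/Ccw = 1/80.1 − 1/119 = 0.004081.
Ccw = 245.04 mL/cmH2O.

245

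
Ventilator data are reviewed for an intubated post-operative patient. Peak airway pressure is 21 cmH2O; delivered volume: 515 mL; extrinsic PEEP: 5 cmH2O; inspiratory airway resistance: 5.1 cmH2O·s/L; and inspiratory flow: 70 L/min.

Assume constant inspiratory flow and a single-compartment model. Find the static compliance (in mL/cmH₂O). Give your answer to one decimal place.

51.2

Flow: 70 L/min ÷ 60 = 1.1667 L/s.
Equation of motion (constant flow): PIP = Vt/C + R·V̇ + PEEP.
Vt/C = PIP − R·V̇ − PEEP = 21 − 5.1×1.1667 − 5 = 21 − 5.95 − 5 = 10.05 cmH2O.
C = Vt / 10.05 = 515 / 10.05 = 51.244 mL/cmH2O.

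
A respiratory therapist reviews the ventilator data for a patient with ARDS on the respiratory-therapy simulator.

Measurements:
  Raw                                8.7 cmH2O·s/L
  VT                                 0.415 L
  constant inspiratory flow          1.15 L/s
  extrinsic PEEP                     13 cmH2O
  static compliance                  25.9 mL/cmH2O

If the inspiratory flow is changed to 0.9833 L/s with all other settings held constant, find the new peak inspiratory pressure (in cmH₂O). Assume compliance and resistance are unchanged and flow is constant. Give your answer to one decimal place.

PIP = Vt/C + R·V̇ + PEEP (constant-flow equation of motion).
Only the resistive term changes: ΔPIP = R × ΔV̇ = 8.7 × (0.9833 − 1.15) = 8.7 × -0.1667 = -1.45 cmH2O.
Original PIP = 415/25.9 + 8.7×1.15 + 13 = 39.028 cmH2O; new PIP = 39.028 + (-1.45) = 37.578 cmH2O.

37.6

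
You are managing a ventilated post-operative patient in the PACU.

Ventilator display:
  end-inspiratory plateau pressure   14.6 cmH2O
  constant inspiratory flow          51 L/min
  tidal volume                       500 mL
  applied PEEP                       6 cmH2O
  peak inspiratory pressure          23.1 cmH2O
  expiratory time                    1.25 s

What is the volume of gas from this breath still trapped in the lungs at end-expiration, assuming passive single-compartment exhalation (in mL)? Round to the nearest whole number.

Flow: 51 L/min ÷ 60 = 0.85 L/s.
R = (PIP − Pplat)/V̇ = (23.1 − 14.6) / 0.85 = 8.5/0.85 = 10.0 cmH2O·s/L.
C = Vt/(Pplat − PEEP) = 500.0 / (14.6 − 6) = 500.0/8.6 = 58.14 mL/cmH2O.
τ = R × C = 10.0 × 0.05814 L/cmH2O = 0.5814 s.
Fraction remaining = e^(−Te/τ) = e^(−1.25/0.5814) = 0.1165.
Trapped volume = 500.0 × 0.1165 = 58.25 mL.

58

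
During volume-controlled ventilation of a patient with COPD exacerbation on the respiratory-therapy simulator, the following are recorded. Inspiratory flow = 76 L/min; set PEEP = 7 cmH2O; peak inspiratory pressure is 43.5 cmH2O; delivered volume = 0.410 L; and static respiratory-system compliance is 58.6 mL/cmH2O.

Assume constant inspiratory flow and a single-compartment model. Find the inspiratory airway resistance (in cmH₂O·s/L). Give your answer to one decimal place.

Flow: 76 L/min ÷ 60 = 1.2667 L/s.
Equation of motion (constant flow): PIP = Vt/C + R·V̇ + PEEP.
R·V̇ = PIP − Vt/C − PEEP = 43.5 − 410/58.6 − 7 = 43.5 − 6.997 − 7 = 29.503 cmH2O.
R = 29.503 / 1.2667 = 23.291 cmH2O·s/L.

23.3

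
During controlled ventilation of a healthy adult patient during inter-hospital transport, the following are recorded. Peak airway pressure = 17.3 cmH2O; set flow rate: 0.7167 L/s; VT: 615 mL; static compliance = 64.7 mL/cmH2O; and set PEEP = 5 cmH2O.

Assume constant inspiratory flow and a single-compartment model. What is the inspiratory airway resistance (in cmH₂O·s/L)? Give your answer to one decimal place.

3.9

Equation of motion (constant flow): PIP = Vt/C + R·V̇ + PEEP.
R·V̇ = PIP − Vt/C − PEEP = 17.3 − 615/64.7 − 5 = 17.3 − 9.505 − 5 = 2.795 cmH2O.
R = 2.795 / 0.7167 = 3.9 cmH2O·s/L.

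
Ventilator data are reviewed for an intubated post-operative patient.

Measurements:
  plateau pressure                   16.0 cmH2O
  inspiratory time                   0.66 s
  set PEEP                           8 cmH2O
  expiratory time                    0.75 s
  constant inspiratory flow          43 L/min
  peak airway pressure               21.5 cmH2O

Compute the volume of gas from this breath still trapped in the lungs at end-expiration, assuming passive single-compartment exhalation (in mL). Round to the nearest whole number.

Flow: 43 L/min ÷ 60 = 0.7167 L/s.
Vt = flow × Ti = 0.7167 L/s × 0.66 s × 1000 mL/L = 473.02 mL.
R = (PIP − Pplat)/V̇ = (21.5 − 16.0) / 0.7167 = 5.5/0.7167 = 7.674 cmH2O·s/L.
C = Vt/(Pplat − PEEP) = 473.02 / (16.0 − 8) = 473.02/8.0 = 59.128 mL/cmH2O.
τ = R × C = 7.674 × 0.05913 L/cmH2O = 0.4538 s.
Fraction remaining = e^(−Te/τ) = e^(−0.75/0.4538) = 0.1915.
Trapped volume = 473.02 × 0.1915 = 90.583 mL.

91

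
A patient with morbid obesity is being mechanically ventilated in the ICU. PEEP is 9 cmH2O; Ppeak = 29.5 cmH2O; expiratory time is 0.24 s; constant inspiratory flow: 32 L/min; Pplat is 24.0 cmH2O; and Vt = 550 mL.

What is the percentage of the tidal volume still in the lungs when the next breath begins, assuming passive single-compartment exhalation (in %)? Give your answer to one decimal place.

53.0

Flow: 32 L/min ÷ 60 = 0.5333 L/s.
R = (PIP − Pplat)/V̇ = (29.5 − 24.0) / 0.5333 = 5.5/0.5333 = 10.313 cmH2O·s/L.
C = Vt/(Pplat − PEEP) = 550.0 / (24.0 − 9) = 550.0/15.0 = 36.667 mL/cmH2O.
τ = R × C = 10.313 × 0.03667 L/cmH2O = 0.3782 s.
Fraction remaining at end-expiration = e^(−Te/τ) = e^(−0.24/0.3782) = 0.5302 → 53.02%.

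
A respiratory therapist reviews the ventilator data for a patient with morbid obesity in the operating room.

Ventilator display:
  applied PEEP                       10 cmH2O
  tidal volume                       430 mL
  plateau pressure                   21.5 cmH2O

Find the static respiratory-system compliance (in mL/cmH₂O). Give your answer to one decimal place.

Cstat = Vt / (Pplat − PEEP) = 430 / (21.5 − 10) = 430 / 11.5 = 37.391 mL/cmH2O.

37.4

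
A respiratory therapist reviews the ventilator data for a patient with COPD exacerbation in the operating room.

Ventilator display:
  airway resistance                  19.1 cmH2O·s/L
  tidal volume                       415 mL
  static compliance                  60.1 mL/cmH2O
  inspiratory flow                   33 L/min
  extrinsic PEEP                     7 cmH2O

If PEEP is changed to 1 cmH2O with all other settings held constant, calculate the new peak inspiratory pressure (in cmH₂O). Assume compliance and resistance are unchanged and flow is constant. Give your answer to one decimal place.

Flow: 33 L/min ÷ 60 = 0.55 L/s.
PIP = Vt/C + R·V̇ + PEEP (constant-flow equation of motion).
Only the baseline term changes: ΔPIP = ΔPEEP = 1 − 7 = -6.0 cmH2O.
Original PIP = 415/60.1 + 19.1×0.55 + 7 = 24.41 cmH2O; new PIP = 24.41 + (-6.0) = 18.41 cmH2O.

18.4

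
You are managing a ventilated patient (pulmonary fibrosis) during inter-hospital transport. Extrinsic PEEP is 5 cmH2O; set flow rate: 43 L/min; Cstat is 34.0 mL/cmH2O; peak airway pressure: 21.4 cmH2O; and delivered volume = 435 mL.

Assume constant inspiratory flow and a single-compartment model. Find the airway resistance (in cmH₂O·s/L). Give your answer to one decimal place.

Flow: 43 L/min ÷ 60 = 0.7167 L/s.
Equation of motion (constant flow): PIP = Vt/C + R·V̇ + PEEP.
R·V̇ = PIP − Vt/C − PEEP = 21.4 − 435/34.0 − 5 = 21.4 − 12.794 − 5 = 3.606 cmH2O.
R = 3.606 / 0.7167 = 5.031 cmH2O·s/L.

5.0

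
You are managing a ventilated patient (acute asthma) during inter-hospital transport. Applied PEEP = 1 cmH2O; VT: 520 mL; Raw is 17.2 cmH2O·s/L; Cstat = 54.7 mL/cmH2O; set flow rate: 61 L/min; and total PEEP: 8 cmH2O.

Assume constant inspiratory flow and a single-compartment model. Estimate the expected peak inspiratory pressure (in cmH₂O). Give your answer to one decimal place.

35.0

Flow: 61 L/min ÷ 60 = 1.0167 L/s.
Total PEEP = 8 cmH2O (set 1 + intrinsic 7); this is the baseline alveolar pressure.
Equation of motion (constant flow): PIP = Vt/C + R·V̇ + PEEP.
PIP = 520/54.7 + 17.2×1.0167 + 8 = 9.506 + 17.487 + 8 = 34.993 cmH2O.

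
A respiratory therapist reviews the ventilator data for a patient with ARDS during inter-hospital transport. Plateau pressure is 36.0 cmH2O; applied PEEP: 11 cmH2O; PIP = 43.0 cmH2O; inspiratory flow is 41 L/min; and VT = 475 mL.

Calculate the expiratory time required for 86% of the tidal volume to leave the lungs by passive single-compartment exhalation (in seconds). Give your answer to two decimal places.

0.38

Flow: 41 L/min ÷ 60 = 0.6833 L/s.
R = (PIP − Pplat)/V̇ = (43.0 − 36.0) / 0.6833 = 7.0/0.6833 = 10.244 cmH2O·s/L.
C = Vt/(Pplat − PEEP) = 475.0 / (36.0 − 11) = 475.0/25.0 = 19.0 mL/cmH2O.
τ = R × C = 10.244 × 0.019 L/cmH2O = 0.1946 s.
t = −τ·ln(1 − 0.86) = −0.1946·ln(0.14) = 0.3826 s.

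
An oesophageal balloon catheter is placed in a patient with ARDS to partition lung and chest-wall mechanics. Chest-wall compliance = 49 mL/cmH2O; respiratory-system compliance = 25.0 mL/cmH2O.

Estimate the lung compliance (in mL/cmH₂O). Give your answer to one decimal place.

1/CL = 1/Crs − 1/Ccw.
1/CL = 1/25.0 − 1/49 = 0.01959.
CL = 51.046 mL/cmH2O.

51.0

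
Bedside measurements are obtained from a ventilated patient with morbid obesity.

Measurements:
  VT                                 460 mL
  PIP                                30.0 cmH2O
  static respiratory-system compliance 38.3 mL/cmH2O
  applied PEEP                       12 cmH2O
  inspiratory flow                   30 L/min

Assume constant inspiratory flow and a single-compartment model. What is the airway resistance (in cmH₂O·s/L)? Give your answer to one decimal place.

12.0

Flow: 30 L/min ÷ 60 = 0.5 L/s.
Equation of motion (constant flow): PIP = Vt/C + R·V̇ + PEEP.
R·V̇ = PIP − Vt/C − PEEP = 30.0 − 460/38.3 − 12 = 30.0 − 12.01 − 12 = 5.99 cmH2O.
R = 5.99 / 0.5 = 11.98 cmH2O·s/L.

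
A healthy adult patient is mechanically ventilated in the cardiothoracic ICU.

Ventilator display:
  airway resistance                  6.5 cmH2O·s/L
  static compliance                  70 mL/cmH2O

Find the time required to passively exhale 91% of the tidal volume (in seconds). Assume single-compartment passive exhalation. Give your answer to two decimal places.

1.10

τ = R × C = 6.5 × 70 mL/cmH2O = 6.5 × 0.070 L/cmH2O = 0.455 s.
Exhaled fraction f = 1 − e^(−t/τ) → t = −τ·ln(1 − f) = −0.455·ln(0.09) = 1.096 s.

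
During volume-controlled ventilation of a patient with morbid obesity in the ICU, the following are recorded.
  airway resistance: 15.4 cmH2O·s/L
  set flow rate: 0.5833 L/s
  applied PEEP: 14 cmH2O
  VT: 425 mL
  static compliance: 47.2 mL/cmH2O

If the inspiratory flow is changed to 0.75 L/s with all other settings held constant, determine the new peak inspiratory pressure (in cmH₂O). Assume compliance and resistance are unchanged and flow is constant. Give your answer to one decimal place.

PIP = Vt/C + R·V̇ + PEEP (constant-flow equation of motion).
Only the resistive term changes: ΔPIP = R × ΔV̇ = 15.4 × (0.75 − 0.5833) = 15.4 × 0.1667 = 2.567 cmH2O.
Original PIP = 425/47.2 + 15.4×0.5833 + 14 = 31.987 cmH2O; new PIP = 31.987 + (2.567) = 34.554 cmH2O.

34.6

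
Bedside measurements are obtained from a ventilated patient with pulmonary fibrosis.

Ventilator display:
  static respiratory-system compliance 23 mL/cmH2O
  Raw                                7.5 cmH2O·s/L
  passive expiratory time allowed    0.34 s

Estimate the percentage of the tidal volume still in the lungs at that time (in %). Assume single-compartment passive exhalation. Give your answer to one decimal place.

13.9

τ = R × C = 7.5 × 23 mL/cmH2O = 7.5 × 0.023 L/cmH2O = 0.1725 s.
Passive exhalation: V(t)/V₀ = e^(−t/τ) = e^(−0.34/0.1725) = 0.1393.
Fraction remaining = 0.1393 → 13.93%.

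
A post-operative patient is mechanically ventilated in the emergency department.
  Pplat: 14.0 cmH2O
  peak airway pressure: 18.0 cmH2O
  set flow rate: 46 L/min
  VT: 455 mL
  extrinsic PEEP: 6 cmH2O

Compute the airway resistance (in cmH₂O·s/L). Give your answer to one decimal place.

5.2

Flow: 46 L/min ÷ 60 = 0.7667 L/s.
Raw = (PIP − Pplat) / flow = (18.0 − 14.0) / 0.7667 = 4.0 / 0.7667 = 5.217 cmH2O·s/L.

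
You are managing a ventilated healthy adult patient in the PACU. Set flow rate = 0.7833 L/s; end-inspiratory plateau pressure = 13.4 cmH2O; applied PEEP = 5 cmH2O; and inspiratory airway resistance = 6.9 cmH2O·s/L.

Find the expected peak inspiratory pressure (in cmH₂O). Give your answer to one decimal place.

18.8

PIP = Pplat + Raw × flow = 13.4 + 6.9 × 0.7833 = 13.4 + 5.405 = 18.805 cmH2O.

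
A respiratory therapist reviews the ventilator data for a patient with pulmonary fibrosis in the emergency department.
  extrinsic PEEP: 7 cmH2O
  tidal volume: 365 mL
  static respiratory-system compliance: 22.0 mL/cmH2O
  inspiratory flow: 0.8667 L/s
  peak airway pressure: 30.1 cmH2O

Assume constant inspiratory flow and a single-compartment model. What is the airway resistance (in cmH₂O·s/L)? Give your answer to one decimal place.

Equation of motion (constant flow): PIP = Vt/C + R·V̇ + PEEP.
R·V̇ = PIP − Vt/C − PEEP = 30.1 − 365/22.0 − 7 = 30.1 − 16.591 − 7 = 6.509 cmH2O.
R = 6.509 / 0.8667 = 7.51 cmH2O·s/L.

7.5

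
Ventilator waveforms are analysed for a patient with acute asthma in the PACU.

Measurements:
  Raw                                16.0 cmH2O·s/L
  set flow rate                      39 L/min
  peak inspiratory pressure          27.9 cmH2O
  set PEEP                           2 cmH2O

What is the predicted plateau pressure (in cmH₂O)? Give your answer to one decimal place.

Flow: 39 L/min ÷ 60 = 0.65 L/s.
Pplat = PIP − Raw × flow = 27.9 − 16.0 × 0.65 = 27.9 − 10.4 = 17.5 cmH2O.

17.5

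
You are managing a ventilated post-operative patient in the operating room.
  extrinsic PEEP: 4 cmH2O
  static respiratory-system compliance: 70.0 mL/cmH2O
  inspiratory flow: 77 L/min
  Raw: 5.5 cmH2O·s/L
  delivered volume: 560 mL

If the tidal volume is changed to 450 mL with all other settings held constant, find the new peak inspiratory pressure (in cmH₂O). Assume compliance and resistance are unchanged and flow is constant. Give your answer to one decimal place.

Flow: 77 L/min ÷ 60 = 1.2833 L/s.
PIP = Vt/C + R·V̇ + PEEP (constant-flow equation of motion).
Only the elastic term changes: ΔPIP = ΔVt / C = (450 − 560) / 70.0 = -1.571 cmH2O.
Original PIP = 560/70.0 + 5.5×1.2833 + 4 = 19.058 cmH2O; new PIP = 19.058 + (-1.571) = 17.487 cmH2O.

17.5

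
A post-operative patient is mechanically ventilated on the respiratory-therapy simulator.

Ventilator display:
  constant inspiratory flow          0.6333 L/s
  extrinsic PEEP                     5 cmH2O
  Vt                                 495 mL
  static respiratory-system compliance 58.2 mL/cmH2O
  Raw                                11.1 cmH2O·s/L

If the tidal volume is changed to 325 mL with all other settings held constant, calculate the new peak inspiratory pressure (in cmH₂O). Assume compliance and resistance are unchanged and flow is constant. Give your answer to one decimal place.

PIP = Vt/C + R·V̇ + PEEP (constant-flow equation of motion).
Only the elastic term changes: ΔPIP = ΔVt / C = (325 − 495) / 58.2 = -2.921 cmH2O.
Original PIP = 495/58.2 + 11.1×0.6333 + 5 = 20.535 cmH2O; new PIP = 20.535 + (-2.921) = 17.614 cmH2O.

17.6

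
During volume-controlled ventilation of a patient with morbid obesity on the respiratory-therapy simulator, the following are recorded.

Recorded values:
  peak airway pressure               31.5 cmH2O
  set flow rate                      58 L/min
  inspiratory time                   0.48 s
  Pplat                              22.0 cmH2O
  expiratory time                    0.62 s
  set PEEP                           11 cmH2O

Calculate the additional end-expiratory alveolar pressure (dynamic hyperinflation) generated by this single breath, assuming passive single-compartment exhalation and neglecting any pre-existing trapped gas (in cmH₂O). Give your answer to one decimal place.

2.5

Flow: 58 L/min ÷ 60 = 0.9667 L/s.
Vt = flow × Ti = 0.9667 L/s × 0.48 s × 1000 mL/L = 464.02 mL.
R = (PIP − Pplat)/V̇ = (31.5 − 22.0) / 0.9667 = 9.5/0.9667 = 9.827 cmH2O·s/L.
C = Vt/(Pplat − PEEP) = 464.02 / (22.0 − 11) = 464.02/11.0 = 42.184 mL/cmH2O.
τ = R × C = 9.827 × 0.04218 L/cmH2O = 0.4145 s.
Fraction remaining = e^(−Te/τ) = e^(−0.62/0.4145) = 0.2241; trapped volume = 464.02 × 0.2241 = 103.99 mL.
Additional alveolar pressure from trapping ≈ V_trapped / C = 103.99 / 42.184 = 2.465 cmH2O.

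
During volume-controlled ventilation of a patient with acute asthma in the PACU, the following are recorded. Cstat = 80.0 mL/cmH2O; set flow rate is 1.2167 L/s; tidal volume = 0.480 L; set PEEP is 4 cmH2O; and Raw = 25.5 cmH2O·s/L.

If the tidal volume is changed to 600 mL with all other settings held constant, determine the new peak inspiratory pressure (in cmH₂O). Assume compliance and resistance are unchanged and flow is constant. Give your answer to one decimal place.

PIP = Vt/C + R·V̇ + PEEP (constant-flow equation of motion).
Only the elastic term changes: ΔPIP = ΔVt / C = (600 − 480) / 80.0 = 1.5 cmH2O.
Original PIP = 480/80.0 + 25.5×1.2167 + 4 = 41.026 cmH2O; new PIP = 41.026 + (1.5) = 42.526 cmH2O.

42.5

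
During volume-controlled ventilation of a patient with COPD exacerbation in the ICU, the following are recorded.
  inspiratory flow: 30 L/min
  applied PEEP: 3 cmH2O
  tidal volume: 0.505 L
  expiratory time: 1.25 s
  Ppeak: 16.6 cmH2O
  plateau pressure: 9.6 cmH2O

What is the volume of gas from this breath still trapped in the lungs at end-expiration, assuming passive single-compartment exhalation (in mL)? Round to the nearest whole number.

157

Flow: 30 L/min ÷ 60 = 0.5 L/s.
R = (PIP − Pplat)/V̇ = (16.6 − 9.6) / 0.5 = 7.0/0.5 = 14.0 cmH2O·s/L.
C = Vt/(Pplat − PEEP) = 505.0 / (9.6 − 3) = 505.0/6.6 = 76.515 mL/cmH2O.
τ = R × C = 14.0 × 0.07652 L/cmH2O = 1.071 s.
Fraction remaining = e^(−Te/τ) = e^(−1.25/1.071) = 0.3113.
Trapped volume = 505.0 × 0.3113 = 157.21 mL.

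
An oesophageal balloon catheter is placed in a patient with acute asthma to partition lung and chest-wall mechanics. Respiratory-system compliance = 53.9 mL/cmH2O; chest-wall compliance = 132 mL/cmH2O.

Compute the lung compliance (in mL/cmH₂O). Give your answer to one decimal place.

91.1

1/CL = 1/Crs − 1/Ccw.
1/CL = 1/53.9 − 1/132 = 0.01098.
CL = 91.075 mL/cmH2O.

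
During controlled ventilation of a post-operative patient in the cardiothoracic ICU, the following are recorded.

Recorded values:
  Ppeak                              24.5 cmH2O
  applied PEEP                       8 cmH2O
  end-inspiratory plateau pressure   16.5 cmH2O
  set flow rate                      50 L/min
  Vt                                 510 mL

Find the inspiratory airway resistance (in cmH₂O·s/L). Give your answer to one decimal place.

Flow: 50 L/min ÷ 60 = 0.8333 L/s.
Raw = (PIP − Pplat) / flow = (24.5 − 16.5) / 0.8333 = 8.0 / 0.8333 = 9.6 cmH2O·s/L.

9.6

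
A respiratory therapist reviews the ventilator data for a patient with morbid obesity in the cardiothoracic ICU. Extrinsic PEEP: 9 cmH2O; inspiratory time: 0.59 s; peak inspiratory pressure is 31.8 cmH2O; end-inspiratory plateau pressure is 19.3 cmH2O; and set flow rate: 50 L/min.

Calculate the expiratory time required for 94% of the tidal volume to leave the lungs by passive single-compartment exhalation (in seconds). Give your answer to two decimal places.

2.01

Flow: 50 L/min ÷ 60 = 0.8333 L/s.
Vt = flow × Ti = 0.8333 L/s × 0.59 s × 1000 mL/L = 491.65 mL.
R = (PIP − Pplat)/V̇ = (31.8 − 19.3) / 0.8333 = 12.5/0.8333 = 15.001 cmH2O·s/L.
C = Vt/(Pplat − PEEP) = 491.65 / (19.3 − 9) = 491.65/10.3 = 47.733 mL/cmH2O.
τ = R × C = 15.001 × 0.04773 L/cmH2O = 0.716 s.
t = −τ·ln(1 − 0.94) = −0.716·ln(0.06) = 2.014 s.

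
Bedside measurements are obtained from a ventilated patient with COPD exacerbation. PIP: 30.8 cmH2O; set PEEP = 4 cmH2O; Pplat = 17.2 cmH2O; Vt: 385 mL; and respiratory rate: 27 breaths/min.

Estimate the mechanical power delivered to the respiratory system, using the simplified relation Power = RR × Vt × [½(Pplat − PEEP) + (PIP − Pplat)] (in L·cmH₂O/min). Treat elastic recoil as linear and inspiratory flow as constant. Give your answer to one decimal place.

Per-breath work = Vt × [½(Pplat−PEEP) + (PIP−Pplat)] = 0.385 × [0.5×13.2 + 13.6] = 0.385 × 20.2 = 7.777 L·cmH2O.
Power = 27 × 7.777 = 209.98 L·cmH2O/min.

210.0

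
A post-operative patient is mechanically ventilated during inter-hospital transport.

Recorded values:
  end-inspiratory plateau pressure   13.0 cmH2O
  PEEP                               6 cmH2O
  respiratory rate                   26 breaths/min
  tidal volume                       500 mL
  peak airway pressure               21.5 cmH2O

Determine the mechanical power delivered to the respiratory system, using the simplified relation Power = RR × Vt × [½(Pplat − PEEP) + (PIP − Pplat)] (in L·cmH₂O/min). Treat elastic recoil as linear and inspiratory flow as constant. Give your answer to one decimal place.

156.0

Per-breath work = Vt × [½(Pplat−PEEP) + (PIP−Pplat)] = 0.500 × [0.5×7.0 + 8.5] = 0.500 × 12.0 = 6.0 L·cmH2O.
Power = 26 × 6.0 = 156.0 L·cmH2O/min.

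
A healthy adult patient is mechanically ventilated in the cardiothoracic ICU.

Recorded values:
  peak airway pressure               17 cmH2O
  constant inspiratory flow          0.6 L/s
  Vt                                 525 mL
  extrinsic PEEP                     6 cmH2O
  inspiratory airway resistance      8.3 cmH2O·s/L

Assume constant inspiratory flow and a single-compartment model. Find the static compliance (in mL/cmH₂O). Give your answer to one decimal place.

87.2

Equation of motion (constant flow): PIP = Vt/C + R·V̇ + PEEP.
Vt/C = PIP − R·V̇ − PEEP = 17 − 8.3×0.6 − 6 = 17 − 4.98 − 6 = 6.02 cmH2O.
C = Vt / 6.02 = 525 / 6.02 = 87.209 mL/cmH2O.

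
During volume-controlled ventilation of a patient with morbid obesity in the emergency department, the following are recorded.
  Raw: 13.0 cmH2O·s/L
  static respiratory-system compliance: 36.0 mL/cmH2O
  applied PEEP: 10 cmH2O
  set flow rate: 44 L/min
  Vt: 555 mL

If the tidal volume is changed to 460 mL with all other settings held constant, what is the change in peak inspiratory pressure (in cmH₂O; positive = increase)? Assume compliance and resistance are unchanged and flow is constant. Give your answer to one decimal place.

-2.6

PIP = Vt/C + R·V̇ + PEEP (constant-flow equation of motion).
Only the elastic term changes: ΔPIP = ΔVt / C = (460 − 555) / 36.0 = -2.639 cmH2O.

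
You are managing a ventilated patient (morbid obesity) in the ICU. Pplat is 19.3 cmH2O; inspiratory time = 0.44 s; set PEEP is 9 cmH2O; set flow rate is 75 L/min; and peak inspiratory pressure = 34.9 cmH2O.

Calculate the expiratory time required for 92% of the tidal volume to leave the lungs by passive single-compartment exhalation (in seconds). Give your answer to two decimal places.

1.68

Flow: 75 L/min ÷ 60 = 1.25 L/s.
Vt = flow × Ti = 1.25 L/s × 0.44 s × 1000 mL/L = 550.0 mL.
R = (PIP − Pplat)/V̇ = (34.9 − 19.3) / 1.25 = 15.6/1.25 = 12.48 cmH2O·s/L.
C = Vt/(Pplat − PEEP) = 550.0 / (19.3 − 9) = 550.0/10.3 = 53.398 mL/cmH2O.
τ = R × C = 12.48 × 0.0534 L/cmH2O = 0.6664 s.
t = −τ·ln(1 − 0.92) = −0.6664·ln(0.08) = 1.683 s.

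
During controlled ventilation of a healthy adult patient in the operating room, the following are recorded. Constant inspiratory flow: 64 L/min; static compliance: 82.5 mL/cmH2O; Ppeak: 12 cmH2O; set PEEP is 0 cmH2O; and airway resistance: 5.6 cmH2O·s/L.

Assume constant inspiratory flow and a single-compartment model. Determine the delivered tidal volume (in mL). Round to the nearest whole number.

497

Flow: 64 L/min ÷ 60 = 1.0667 L/s.
Equation of motion (constant flow): PIP = Vt/C + R·V̇ + PEEP.
Vt/C = PIP − R·V̇ − PEEP = 12 − 5.974 − 0 = 6.026 cmH2O.
Vt = C × 6.026 = 82.5 × 6.026 = 497.15 mL.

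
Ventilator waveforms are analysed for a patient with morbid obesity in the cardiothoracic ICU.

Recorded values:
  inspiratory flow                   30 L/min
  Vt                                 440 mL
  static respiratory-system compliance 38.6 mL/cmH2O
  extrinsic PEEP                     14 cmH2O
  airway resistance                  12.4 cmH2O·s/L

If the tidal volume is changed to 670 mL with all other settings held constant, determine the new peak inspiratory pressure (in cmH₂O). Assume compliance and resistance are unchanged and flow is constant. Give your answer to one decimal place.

Flow: 30 L/min ÷ 60 = 0.5 L/s.
PIP = Vt/C + R·V̇ + PEEP (constant-flow equation of motion).
Only the elastic term changes: ΔPIP = ΔVt / C = (670 − 440) / 38.6 = 5.959 cmH2O.
Original PIP = 440/38.6 + 12.4×0.5 + 14 = 31.599 cmH2O; new PIP = 31.599 + (5.959) = 37.558 cmH2O.

37.6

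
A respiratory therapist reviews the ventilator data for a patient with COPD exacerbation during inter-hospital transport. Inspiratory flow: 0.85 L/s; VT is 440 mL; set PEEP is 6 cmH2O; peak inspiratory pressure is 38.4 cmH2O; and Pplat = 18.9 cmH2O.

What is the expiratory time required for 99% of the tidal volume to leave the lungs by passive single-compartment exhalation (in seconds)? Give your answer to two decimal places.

R = (PIP − Pplat)/V̇ = (38.4 − 18.9) / 0.85 = 19.5/0.85 = 22.941 cmH2O·s/L.
C = Vt/(Pplat − PEEP) = 440.0 / (18.9 − 6) = 440.0/12.9 = 34.109 mL/cmH2O.
τ = R × C = 22.941 × 0.03411 L/cmH2O = 0.7825 s.
t = −τ·ln(1 − 0.99) = −0.7825·ln(0.01) = 3.604 s.

3.60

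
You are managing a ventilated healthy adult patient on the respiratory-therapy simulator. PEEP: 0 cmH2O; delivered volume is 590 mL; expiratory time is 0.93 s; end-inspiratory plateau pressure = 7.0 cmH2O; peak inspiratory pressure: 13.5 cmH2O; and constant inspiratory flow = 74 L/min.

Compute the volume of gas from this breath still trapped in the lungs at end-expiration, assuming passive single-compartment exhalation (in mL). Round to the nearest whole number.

73

Flow: 74 L/min ÷ 60 = 1.2333 L/s.
R = (PIP − Pplat)/V̇ = (13.5 − 7.0) / 1.2333 = 6.5/1.2333 = 5.27 cmH2O·s/L.
C = Vt/(Pplat − PEEP) = 590.0 / (7.0 − 0) = 590.0/7.0 = 84.286 mL/cmH2O.
τ = R × C = 5.27 × 0.08429 L/cmH2O = 0.4442 s.
Fraction remaining = e^(−Te/τ) = e^(−0.93/0.4442) = 0.1232.
Trapped volume = 590.0 × 0.1232 = 72.688 mL.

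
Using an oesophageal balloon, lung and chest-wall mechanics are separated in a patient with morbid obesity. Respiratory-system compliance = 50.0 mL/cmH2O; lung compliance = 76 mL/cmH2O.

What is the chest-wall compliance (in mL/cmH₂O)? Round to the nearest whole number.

1/Ccw = 1/Crs − 1/CL.
1/Ccw = 1/50.0 − 1/76 = 0.006842.
Ccw = 146.16 mL/cmH2O.

146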